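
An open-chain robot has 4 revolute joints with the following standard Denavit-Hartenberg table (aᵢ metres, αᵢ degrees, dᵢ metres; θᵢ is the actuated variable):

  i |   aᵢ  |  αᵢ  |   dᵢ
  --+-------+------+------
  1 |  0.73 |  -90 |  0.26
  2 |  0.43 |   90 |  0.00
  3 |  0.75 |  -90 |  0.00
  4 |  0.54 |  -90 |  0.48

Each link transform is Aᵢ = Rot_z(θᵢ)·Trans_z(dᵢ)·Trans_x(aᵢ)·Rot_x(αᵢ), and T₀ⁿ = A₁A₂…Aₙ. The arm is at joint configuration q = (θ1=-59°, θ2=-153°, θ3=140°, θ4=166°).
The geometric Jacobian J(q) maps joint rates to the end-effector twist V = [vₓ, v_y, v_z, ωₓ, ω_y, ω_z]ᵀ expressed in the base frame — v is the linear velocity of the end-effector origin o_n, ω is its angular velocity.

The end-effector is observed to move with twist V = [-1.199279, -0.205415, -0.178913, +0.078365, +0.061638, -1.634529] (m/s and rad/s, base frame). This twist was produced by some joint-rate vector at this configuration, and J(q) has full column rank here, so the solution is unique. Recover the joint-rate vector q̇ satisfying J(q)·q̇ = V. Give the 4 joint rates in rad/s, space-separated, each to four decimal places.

o_n = [0.2396, -0.8306, 0.3529]
J₁: ẑ×o_n = [0.8306, 0.2396, -0.0000], ω = ẑ
J2: z=[0.8572, 0.5150, 0.0000] o=[0.3760, -0.6257, 0.2600] → [0.0479, -0.0797, -0.1054, 0.8572, 0.5150, 0.0000]
J3: z=[-0.2338, 0.3891, -0.8910] o=[0.1786, -0.2973, 0.4552] → [-0.5150, -0.0782, 0.1010, -0.2338, 0.3891, -0.8910]
J4: z=[-0.3617, -0.8855, -0.2918] o=[0.8555, -0.4878, 0.1944] → [-0.2404, 0.2371, -0.4214, -0.3617, -0.8855, -0.2918]
q̇ = J⁺·V = [-0.9630, 0.4490, 0.6040, 0.4570]

-0.9630 0.4490 0.6040 0.4570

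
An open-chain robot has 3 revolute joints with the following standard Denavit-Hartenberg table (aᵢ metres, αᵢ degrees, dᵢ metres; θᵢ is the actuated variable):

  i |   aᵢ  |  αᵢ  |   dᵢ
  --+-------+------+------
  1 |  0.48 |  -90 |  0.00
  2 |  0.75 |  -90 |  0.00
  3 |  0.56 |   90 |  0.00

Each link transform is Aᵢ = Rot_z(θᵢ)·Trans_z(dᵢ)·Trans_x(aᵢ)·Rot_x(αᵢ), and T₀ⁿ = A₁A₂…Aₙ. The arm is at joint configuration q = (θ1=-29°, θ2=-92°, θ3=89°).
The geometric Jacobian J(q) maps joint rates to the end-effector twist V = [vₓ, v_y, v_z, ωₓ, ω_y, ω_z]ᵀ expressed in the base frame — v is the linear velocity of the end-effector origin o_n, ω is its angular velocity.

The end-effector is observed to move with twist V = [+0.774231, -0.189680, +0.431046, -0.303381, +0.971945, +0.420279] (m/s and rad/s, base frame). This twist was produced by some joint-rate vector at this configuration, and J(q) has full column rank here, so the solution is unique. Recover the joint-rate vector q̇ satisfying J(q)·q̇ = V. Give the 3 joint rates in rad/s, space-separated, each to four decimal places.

o_n = [0.1252, -0.7096, 0.7593]
J₁: ẑ×o_n = [0.7096, 0.1252, -0.0000], ω = ẑ
J2: z=[0.4848, 0.8746, 0.0000] o=[0.4198, -0.2327, 0.0000] → [0.6641, -0.3681, 0.0265, 0.4848, 0.8746, 0.0000]
J3: z=[0.8741, -0.4845, 0.0349] o=[0.3969, -0.2200, 0.7495] → [0.0124, -0.0180, -0.5596, 0.8741, -0.4845, 0.0349]
q̇ = J⁺·V = [0.4460, 0.7030, -0.7370]

0.4460 0.7030 -0.7370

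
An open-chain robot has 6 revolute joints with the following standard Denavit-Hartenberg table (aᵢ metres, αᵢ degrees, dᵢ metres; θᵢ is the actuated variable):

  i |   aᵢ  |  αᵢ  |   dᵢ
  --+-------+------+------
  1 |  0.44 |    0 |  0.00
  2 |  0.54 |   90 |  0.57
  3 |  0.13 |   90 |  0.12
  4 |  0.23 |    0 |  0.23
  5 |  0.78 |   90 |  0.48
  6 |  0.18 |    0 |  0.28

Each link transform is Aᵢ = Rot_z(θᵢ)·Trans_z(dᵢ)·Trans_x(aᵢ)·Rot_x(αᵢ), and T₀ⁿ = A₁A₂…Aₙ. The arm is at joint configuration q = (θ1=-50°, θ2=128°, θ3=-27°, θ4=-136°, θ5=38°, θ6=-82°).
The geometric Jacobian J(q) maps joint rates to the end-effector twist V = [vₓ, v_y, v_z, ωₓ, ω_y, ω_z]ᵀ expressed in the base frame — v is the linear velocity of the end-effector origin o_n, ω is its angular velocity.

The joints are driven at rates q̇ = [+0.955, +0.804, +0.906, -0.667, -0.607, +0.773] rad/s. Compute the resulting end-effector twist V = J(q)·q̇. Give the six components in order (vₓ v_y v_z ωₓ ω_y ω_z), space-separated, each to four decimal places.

0.4760 -1.9410 -0.0832 0.9699 -0.3121 3.2417

o_n = [-0.5144, -0.2493, 0.2890]
J₁: ẑ×o_n = [0.2493, -0.5144, 0.0000], ω = ẑ
J2: z=[0.0000, 0.0000, 1.0000] o=[0.2828, -0.3371, 0.0000] → [-0.0878, -0.7972, 0.0000, 0.0000, 0.0000, 1.0000]
J3: z=[0.9781, -0.2079, 0.0000] o=[0.3951, 0.1911, 0.5700] → [0.0584, 0.2748, -0.6199, 0.9781, -0.2079, 0.0000]
J4: z=[-0.0944, -0.4441, -0.8910] o=[0.5366, 0.2795, 0.5110] → [-0.3726, 0.9154, -0.4168, -0.0944, -0.4441, -0.8910]
J5: z=[-0.0944, -0.4441, -0.8910] o=[0.3279, 0.0664, 0.3812] → [-0.2403, 0.7418, -0.3442, -0.0944, -0.4441, -0.8910]
J6: z=[-0.0473, -0.8920, 0.4496] o=[-0.4930, -0.0808, 0.0028] → [-0.1796, 0.0040, -0.0111, -0.0473, -0.8920, 0.4496]
V = J·q̇ = [0.4760, -1.9410, -0.0832, 0.9699, -0.3121, 3.2417]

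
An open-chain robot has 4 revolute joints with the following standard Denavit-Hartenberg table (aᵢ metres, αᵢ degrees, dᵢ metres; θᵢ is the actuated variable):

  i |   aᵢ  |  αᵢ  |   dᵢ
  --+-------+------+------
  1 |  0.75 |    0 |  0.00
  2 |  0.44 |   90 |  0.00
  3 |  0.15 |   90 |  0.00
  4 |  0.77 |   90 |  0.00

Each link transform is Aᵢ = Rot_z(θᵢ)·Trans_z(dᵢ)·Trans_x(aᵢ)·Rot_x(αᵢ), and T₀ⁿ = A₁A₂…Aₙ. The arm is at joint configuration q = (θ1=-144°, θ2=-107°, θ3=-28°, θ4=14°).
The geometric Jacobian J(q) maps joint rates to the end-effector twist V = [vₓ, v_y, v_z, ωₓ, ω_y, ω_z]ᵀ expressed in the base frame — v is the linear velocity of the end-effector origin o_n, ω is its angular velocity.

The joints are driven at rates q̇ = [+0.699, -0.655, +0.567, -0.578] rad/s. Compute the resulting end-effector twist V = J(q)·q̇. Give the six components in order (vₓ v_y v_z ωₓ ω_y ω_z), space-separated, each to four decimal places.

o_n = [-0.8318, 0.7848, -0.4212]
J₁: ẑ×o_n = [-0.7848, -0.8318, 0.0000], ω = ẑ
J2: z=[0.0000, 0.0000, 1.0000] o=[-0.6068, -0.4408, 0.0000] → [-1.2256, -0.2250, 0.0000, 0.0000, 0.0000, 1.0000]
J3: z=[0.9455, 0.3256, 0.0000] o=[-0.7500, -0.0248, 0.0000] → [-0.1371, 0.3982, 0.7921, 0.9455, 0.3256, 0.0000]
J4: z=[0.1528, -0.4439, -0.8829] o=[-0.7931, 0.1004, -0.0704] → [0.7600, 0.0877, 0.0875, 0.1528, -0.4439, -0.8829]
V = J·q̇ = [-0.2628, -0.2589, 0.3986, 0.4478, 0.4412, 0.5543]

-0.2628 -0.2589 0.3986 0.4478 0.4412 0.5543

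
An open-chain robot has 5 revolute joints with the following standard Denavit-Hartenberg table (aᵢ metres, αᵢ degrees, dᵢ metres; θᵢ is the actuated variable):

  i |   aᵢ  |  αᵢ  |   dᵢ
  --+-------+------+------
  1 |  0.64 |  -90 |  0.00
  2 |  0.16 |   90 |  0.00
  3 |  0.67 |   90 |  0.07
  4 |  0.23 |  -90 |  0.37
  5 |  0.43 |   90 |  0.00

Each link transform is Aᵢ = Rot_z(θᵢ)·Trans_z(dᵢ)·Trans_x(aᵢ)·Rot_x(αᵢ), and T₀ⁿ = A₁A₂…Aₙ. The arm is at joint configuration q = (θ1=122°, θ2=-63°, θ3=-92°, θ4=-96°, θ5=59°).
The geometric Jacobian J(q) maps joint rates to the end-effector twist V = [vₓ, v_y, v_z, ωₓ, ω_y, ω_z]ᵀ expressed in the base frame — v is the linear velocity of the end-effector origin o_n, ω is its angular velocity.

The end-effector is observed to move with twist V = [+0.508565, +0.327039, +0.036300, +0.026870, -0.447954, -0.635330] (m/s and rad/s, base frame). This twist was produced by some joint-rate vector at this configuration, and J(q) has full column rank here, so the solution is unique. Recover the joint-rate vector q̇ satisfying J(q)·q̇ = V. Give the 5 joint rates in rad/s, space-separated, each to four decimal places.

-0.4570 -0.6560 0.1800 0.3680 -0.8630

o_n = [-0.0232, 1.2116, -0.0501]
J₁: ẑ×o_n = [-1.2116, -0.0232, 0.0000], ω = ẑ
J2: z=[-0.8480, -0.5299, 0.0000] o=[-0.3391, 0.5428, 0.0000] → [0.0266, -0.0425, -0.3998, -0.8480, -0.5299, 0.0000]
J3: z=[0.4722, -0.7556, 0.4540] o=[-0.3776, 0.6044, 0.1426] → [-0.1301, 0.2519, 0.5545, 0.4722, -0.7556, 0.4540]
J4: z=[0.2108, -0.4033, -0.8905] o=[0.2289, 0.8973, 0.1535] → [0.3620, 0.2674, -0.0354, 0.2108, -0.4033, -0.8905]
J5: z=[0.8019, 0.5923, -0.0784] o=[0.1783, 0.9085, -0.2791] → [0.1594, -0.1678, 0.3624, 0.8019, 0.5923, -0.0784]
q̇ = J⁺·V = [-0.4570, -0.6560, 0.1800, 0.3680, -0.8630]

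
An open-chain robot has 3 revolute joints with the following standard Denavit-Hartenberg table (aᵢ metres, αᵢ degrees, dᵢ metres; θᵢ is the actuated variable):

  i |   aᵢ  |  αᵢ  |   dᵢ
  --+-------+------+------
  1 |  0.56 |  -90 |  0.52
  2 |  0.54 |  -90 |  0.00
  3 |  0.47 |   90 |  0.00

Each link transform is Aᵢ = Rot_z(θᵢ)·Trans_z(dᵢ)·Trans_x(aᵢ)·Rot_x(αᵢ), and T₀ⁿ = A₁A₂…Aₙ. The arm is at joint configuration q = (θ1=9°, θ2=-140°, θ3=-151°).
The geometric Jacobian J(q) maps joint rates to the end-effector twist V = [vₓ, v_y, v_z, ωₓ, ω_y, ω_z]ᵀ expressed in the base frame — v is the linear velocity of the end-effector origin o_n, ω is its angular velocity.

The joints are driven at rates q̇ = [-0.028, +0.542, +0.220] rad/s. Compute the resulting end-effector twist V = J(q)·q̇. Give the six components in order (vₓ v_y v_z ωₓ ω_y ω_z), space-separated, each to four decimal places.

0.0006 0.0786 0.0858 0.0549 0.5574 0.1405

o_n = [0.4199, 0.2972, 0.6029]
J₁: ẑ×o_n = [-0.2972, 0.4199, 0.0000], ω = ẑ
J2: z=[-0.1564, 0.9877, 0.0000] o=[0.5531, 0.0876, 0.5200] → [0.0819, 0.0130, 0.0988, -0.1564, 0.9877, 0.0000]
J3: z=[0.6349, 0.1006, 0.7660] o=[0.1445, 0.0229, 0.8671] → [-0.2367, 0.3787, 0.1465, 0.6349, 0.1006, 0.7660]
V = J·q̇ = [0.0006, 0.0786, 0.0858, 0.0549, 0.5574, 0.1405]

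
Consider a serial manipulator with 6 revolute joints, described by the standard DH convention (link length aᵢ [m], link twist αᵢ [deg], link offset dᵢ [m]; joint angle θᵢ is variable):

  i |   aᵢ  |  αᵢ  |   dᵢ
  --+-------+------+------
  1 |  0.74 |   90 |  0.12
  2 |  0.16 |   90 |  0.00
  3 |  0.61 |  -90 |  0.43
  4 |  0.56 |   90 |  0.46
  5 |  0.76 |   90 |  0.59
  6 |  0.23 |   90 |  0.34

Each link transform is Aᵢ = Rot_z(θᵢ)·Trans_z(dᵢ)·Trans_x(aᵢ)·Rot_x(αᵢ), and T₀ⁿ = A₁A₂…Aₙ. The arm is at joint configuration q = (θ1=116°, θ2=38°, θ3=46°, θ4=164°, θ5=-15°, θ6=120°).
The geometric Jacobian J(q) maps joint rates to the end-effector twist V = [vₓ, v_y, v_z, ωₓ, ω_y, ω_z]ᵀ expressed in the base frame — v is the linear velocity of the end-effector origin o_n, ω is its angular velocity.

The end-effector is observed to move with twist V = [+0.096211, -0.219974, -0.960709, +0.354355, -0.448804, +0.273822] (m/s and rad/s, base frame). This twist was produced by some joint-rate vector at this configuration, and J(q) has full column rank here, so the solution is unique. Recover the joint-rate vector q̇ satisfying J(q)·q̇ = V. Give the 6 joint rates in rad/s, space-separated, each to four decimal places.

-0.7480 -0.1470 -0.5650 0.6140 0.6510 0.5830

o_n = [-0.3319, 0.2551, 0.6347]
J₁: ẑ×o_n = [-0.2551, -0.3319, 0.0000], ω = ẑ
J2: z=[0.8988, 0.4384, 0.0000] o=[-0.3244, 0.6651, 0.1200] → [0.2256, -0.4626, -0.3652, 0.8988, 0.4384, 0.0000]
J3: z=[-0.2699, 0.5534, -0.7880] o=[-0.3797, 0.7784, 0.2185] → [-0.1821, 0.0747, 0.1148, -0.2699, 0.5534, -0.7880]
J4: z=[0.8728, -0.2050, -0.4429] o=[-0.2477, 1.5088, 0.1405] → [-0.6565, -0.3940, -1.1116, 0.8728, -0.2050, -0.4429]
J5: z=[0.3715, -0.3094, 0.8754] o=[-0.0234, 0.8946, -0.1718] → [0.3102, -0.5696, -0.3330, 0.3715, -0.3094, 0.8754]
J6: z=[-0.7612, 0.4383, 0.4780] o=[-0.2082, 0.0707, 0.2895] → [0.0632, 0.2037, -0.0862, -0.7612, 0.4383, 0.4780]
q̇ = J⁺·V = [-0.7480, -0.1470, -0.5650, 0.6140, 0.6510, 0.5830]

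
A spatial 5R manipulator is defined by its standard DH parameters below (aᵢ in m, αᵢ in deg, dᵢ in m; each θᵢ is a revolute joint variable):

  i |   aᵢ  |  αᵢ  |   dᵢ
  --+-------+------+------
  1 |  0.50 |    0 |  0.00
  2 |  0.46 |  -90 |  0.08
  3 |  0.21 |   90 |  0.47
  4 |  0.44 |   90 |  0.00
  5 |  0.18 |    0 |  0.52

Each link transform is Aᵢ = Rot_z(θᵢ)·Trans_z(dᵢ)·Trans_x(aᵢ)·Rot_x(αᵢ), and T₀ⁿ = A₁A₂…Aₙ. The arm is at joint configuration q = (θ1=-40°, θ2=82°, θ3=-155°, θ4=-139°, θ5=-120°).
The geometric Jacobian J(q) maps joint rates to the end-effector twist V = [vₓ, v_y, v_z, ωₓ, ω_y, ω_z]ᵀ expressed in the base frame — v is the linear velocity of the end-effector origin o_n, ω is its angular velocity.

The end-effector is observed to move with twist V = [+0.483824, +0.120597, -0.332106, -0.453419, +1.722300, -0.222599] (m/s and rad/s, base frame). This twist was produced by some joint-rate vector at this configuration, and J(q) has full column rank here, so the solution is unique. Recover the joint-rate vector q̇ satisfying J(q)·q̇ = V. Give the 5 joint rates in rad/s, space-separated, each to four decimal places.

0.0260 -0.7400 0.9720 -0.7900 0.8100

o_n = [0.6166, 0.7405, 0.0542]
J₁: ẑ×o_n = [-0.7405, 0.6166, 0.0000], ω = ẑ
J2: z=[0.0000, 0.0000, 1.0000] o=[0.3830, -0.3214, 0.0000] → [-1.0619, 0.2336, 0.0000, 0.0000, 0.0000, 1.0000]
J3: z=[-0.6691, 0.7431, 0.0000] o=[0.7249, -0.0136, 0.0800] → [-0.0192, -0.0173, -0.4241, -0.6691, 0.7431, 0.0000]
J4: z=[-0.3141, -0.2828, -0.9063] o=[0.2689, 0.2083, 0.1687] → [0.5147, -0.3511, -0.0688, -0.3141, -0.2828, -0.9063]
J5: z=[-0.0631, 0.9587, -0.2773] o=[0.6858, 0.1952, 0.0284] → [0.1759, 0.0208, 0.0318, -0.0631, 0.9587, -0.2773]
q̇ = J⁺·V = [0.0260, -0.7400, 0.9720, -0.7900, 0.8100]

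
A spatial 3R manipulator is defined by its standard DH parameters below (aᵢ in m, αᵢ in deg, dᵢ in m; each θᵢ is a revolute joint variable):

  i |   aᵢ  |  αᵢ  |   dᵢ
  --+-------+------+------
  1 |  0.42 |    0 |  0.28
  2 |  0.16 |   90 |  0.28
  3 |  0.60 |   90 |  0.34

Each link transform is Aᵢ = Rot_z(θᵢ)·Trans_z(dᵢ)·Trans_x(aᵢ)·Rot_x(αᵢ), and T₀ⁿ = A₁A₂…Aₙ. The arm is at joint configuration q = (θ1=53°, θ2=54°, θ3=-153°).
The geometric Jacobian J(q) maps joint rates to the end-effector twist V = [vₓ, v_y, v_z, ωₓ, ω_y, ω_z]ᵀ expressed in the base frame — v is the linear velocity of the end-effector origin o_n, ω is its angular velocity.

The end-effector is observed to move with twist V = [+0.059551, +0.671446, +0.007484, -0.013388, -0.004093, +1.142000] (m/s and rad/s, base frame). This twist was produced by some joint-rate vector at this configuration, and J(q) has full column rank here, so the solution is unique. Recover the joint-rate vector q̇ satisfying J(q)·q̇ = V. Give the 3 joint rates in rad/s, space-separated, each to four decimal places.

o_n = [0.6874, 0.0766, 0.2876]
J₁: ẑ×o_n = [-0.0766, 0.6874, 0.0000], ω = ẑ
J2: z=[0.0000, 0.0000, 1.0000] o=[0.2528, 0.3354, 0.2800] → [0.2588, 0.4347, -0.0000, 0.0000, 0.0000, 1.0000]
J3: z=[0.9563, 0.2924, 0.0000] o=[0.2060, 0.4884, 0.5600] → [-0.0796, 0.2605, -0.5346, 0.9563, 0.2924, 0.0000]
q̇ = J⁺·V = [0.7070, 0.4350, -0.0140]

0.7070 0.4350 -0.0140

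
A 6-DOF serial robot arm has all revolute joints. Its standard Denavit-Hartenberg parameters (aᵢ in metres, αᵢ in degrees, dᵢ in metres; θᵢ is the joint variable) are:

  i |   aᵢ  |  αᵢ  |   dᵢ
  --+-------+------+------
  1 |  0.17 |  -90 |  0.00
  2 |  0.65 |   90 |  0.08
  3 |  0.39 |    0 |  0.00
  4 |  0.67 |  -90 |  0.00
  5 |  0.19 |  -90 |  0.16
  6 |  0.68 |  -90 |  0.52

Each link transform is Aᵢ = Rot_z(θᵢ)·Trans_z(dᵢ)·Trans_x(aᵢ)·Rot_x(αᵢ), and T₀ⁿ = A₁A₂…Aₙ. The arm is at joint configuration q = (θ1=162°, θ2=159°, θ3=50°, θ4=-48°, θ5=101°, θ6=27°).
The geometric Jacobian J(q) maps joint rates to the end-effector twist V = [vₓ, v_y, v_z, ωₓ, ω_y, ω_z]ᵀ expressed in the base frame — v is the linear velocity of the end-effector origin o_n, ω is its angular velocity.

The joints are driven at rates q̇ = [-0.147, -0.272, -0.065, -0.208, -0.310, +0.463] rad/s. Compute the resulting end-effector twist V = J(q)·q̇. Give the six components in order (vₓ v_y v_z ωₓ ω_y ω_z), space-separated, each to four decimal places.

0.3198 0.0596 -0.3192 -0.1461 0.6759 0.1843

o_n = [0.8107, -0.5057, 0.3093]
J₁: ẑ×o_n = [0.5057, 0.8107, -0.0000], ω = ẑ
J2: z=[-0.3090, -0.9511, 0.0000] o=[-0.1617, 0.0525, 0.0000] → [-0.2942, 0.0956, 1.0973, -0.3090, -0.9511, 0.0000]
J3: z=[-0.3408, 0.1107, -0.9336] o=[0.3907, -0.2111, -0.2329] → [-0.2150, -0.2073, 0.0539, -0.3408, 0.1107, -0.9336]
J4: z=[-0.3408, 0.1107, -0.9336] o=[0.5210, -0.5675, -0.3228] → [0.1277, -0.0550, -0.0532, -0.3408, 0.1107, -0.9336]
J5: z=[-0.3398, -0.9404, 0.0125] o=[1.1083, -0.7829, -0.5627] → [-0.8236, 0.2926, -0.3740, -0.3398, -0.9404, 0.0125]
J6: z=[-0.9255, 0.3367, 0.1734] o=[1.0857, -0.9424, -0.3736] → [0.1542, 0.5844, -0.3116, -0.9255, 0.3367, 0.1734]
V = J·q̇ = [0.3198, 0.0596, -0.3192, -0.1461, 0.6759, 0.1843]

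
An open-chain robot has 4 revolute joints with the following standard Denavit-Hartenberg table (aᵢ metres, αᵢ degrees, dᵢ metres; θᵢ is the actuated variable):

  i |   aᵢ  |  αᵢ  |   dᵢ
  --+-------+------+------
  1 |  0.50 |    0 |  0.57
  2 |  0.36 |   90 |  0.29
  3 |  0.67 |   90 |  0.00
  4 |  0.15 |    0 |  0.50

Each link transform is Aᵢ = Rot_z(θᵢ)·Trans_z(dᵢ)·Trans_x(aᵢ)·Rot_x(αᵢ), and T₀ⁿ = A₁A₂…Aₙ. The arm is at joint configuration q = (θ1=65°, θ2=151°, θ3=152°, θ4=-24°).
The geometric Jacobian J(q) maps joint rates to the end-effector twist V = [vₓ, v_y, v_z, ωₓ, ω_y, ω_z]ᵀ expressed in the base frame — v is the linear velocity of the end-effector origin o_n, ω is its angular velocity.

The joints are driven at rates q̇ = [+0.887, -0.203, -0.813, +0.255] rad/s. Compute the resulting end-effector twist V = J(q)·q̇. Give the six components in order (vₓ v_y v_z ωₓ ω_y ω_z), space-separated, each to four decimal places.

o_n = [0.3425, 0.4731, 1.6804]
J₁: ẑ×o_n = [-0.4731, 0.3425, 0.0000], ω = ẑ
J2: z=[0.0000, 0.0000, 1.0000] o=[0.2113, 0.4532, 0.5700] → [-0.0199, 0.1312, 0.0000, 0.0000, 0.0000, 1.0000]
J3: z=[-0.5878, 0.8090, 0.0000] o=[-0.0799, 0.2416, 0.8600] → [0.6637, 0.4822, -0.4778, -0.5878, 0.8090, 0.0000]
J4: z=[-0.3798, -0.2759, 0.8829] o=[0.3987, 0.5893, 1.1745] → [-0.0370, 0.1425, 0.0286, -0.3798, -0.2759, 0.8829]
V = J·q̇ = [-0.9646, -0.0785, 0.3958, 0.3810, -0.7281, 0.9092]

-0.9646 -0.0785 0.3958 0.3810 -0.7281 0.9092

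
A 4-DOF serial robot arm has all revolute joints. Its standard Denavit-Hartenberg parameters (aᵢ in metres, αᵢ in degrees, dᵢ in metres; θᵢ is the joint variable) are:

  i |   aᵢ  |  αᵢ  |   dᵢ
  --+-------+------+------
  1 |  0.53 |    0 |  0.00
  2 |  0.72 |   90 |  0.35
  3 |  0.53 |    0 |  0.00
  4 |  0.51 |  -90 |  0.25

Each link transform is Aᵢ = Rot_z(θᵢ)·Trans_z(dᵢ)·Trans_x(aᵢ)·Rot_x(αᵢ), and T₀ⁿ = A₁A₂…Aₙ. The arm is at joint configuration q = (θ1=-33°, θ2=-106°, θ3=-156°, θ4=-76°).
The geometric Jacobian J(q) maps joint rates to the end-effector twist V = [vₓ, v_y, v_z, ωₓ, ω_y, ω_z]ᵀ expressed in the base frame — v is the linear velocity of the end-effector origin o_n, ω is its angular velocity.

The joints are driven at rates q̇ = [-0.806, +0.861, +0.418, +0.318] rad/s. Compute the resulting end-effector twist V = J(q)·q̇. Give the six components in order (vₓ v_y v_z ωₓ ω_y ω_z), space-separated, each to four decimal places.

o_n = [0.3395, -0.0487, 0.5363]
J₁: ẑ×o_n = [0.0487, 0.3395, -0.0000], ω = ẑ
J2: z=[0.0000, 0.0000, 1.0000] o=[0.4445, -0.2887, 0.0000] → [-0.2400, -0.1050, 0.0000, 0.0000, 0.0000, 1.0000]
J3: z=[-0.6561, 0.7547, 0.0000] o=[-0.0989, -0.7610, 0.3500] → [0.1406, 0.1222, -0.7982, -0.6561, 0.7547, 0.0000]
J4: z=[-0.6561, 0.7547, 0.0000] o=[0.2665, -0.4434, 0.1344] → [0.3033, 0.2637, -0.3140, -0.6561, 0.7547, 0.0000]
V = J·q̇ = [-0.0906, -0.2291, -0.4335, -0.4829, 0.5555, 0.0550]

-0.0906 -0.2291 -0.4335 -0.4829 0.5555 0.0550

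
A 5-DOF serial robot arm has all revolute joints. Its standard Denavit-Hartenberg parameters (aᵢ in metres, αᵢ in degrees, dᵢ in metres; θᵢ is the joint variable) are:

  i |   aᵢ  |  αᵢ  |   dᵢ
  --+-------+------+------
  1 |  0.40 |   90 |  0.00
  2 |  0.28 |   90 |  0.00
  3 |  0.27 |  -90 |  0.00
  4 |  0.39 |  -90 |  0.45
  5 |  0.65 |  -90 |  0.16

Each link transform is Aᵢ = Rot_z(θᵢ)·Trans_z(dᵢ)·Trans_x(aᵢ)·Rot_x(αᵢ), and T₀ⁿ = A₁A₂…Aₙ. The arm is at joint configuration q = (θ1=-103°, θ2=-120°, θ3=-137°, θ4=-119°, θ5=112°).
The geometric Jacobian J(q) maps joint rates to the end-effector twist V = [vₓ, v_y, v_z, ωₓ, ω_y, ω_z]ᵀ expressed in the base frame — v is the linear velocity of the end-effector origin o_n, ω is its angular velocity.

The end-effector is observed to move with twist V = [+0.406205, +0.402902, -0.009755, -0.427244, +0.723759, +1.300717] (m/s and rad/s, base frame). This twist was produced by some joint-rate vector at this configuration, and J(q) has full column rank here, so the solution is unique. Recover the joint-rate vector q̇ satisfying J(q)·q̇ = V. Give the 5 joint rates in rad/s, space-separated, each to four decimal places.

0.9450 -0.1300 0.9720 -0.5210 -0.5500

o_n = [0.0584, -0.2781, 0.1652]
J₁: ẑ×o_n = [0.2781, 0.0584, -0.0000], ω = ẑ
J2: z=[-0.9744, 0.2250, 0.0000] o=[-0.0900, -0.3897, 0.0000] → [0.0372, 0.1610, -0.1422, -0.9744, 0.2250, 0.0000]
J3: z=[0.1948, 0.8438, 0.5000] o=[-0.0585, -0.2533, -0.2425] → [0.3564, -0.0210, -0.1035, 0.1948, 0.8438, 0.5000]
J4: z=[0.7893, 0.1677, -0.5906] o=[0.0987, -0.3910, -0.0715] → [0.1063, -0.1630, 0.0958, 0.7893, 0.1677, -0.5906]
J5: z=[0.6037, -0.0367, 0.7964] o=[0.4103, 0.0687, -0.2865] → [0.2596, -0.5529, -0.2223, 0.6037, -0.0367, 0.7964]
q̇ = J⁺·V = [0.9450, -0.1300, 0.9720, -0.5210, -0.5500]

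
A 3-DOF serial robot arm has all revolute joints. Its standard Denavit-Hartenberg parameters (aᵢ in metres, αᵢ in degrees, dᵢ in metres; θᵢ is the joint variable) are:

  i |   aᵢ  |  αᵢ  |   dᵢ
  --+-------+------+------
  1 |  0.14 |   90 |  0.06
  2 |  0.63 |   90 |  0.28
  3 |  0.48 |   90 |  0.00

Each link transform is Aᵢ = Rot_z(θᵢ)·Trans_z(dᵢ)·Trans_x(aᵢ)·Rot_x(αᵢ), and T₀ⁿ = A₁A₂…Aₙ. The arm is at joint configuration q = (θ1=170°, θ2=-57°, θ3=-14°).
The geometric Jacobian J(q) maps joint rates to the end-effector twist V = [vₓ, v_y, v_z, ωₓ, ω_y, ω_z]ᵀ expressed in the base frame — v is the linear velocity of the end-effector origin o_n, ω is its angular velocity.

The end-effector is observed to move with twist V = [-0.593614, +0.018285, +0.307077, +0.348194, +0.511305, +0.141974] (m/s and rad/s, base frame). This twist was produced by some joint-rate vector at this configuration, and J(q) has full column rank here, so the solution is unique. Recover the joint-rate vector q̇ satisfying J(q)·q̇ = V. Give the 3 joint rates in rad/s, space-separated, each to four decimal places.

o_n = [-0.6971, 0.2893, -0.8590]
J₁: ẑ×o_n = [-0.2893, -0.6971, 0.0000], ω = ẑ
J2: z=[0.1736, 0.9848, 0.0000] o=[-0.1379, 0.0243, 0.0600] → [-0.9050, 0.1596, 0.5968, 0.1736, 0.9848, 0.0000]
J3: z=[0.8259, -0.1456, -0.5446] o=[-0.4272, 0.3596, -0.4684] → [0.0186, 0.4696, -0.0974, 0.8259, -0.1456, -0.5446]
q̇ = J⁺·V = [0.3070, 0.5640, 0.3030]

0.3070 0.5640 0.3030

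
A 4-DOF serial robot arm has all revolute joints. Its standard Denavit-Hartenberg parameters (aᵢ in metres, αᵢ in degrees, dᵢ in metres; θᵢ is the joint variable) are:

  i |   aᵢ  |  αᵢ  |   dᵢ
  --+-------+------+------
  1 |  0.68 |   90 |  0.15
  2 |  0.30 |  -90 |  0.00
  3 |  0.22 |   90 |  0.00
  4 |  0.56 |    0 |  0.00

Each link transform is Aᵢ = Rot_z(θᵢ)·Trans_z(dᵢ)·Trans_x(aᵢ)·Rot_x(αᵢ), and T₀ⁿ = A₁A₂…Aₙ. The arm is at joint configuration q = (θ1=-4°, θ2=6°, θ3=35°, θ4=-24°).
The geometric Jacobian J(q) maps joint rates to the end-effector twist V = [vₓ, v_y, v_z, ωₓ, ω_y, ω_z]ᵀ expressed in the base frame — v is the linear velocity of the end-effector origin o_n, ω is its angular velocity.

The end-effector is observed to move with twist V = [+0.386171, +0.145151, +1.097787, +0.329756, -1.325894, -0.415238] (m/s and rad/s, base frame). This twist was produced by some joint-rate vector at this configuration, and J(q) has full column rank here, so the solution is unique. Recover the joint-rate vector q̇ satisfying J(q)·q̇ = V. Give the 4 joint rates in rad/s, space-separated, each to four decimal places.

0.3680 0.8180 -0.8230 0.5880

o_n = [1.6235, 0.3071, 0.0175]
J₁: ẑ×o_n = [-0.3071, 1.6235, 0.0000], ω = ẑ
J2: z=[-0.0698, -0.9976, 0.0000] o=[0.6783, -0.0474, 0.1500] → [0.1322, -0.0092, 0.9182, -0.0698, -0.9976, 0.0000]
J3: z=[-0.1043, 0.0073, 0.9945] o=[0.9760, -0.0682, 0.1814] → [-0.3745, 0.6269, -0.0439, -0.1043, 0.0073, 0.9945]
J4: z=[0.5119, -0.8569, 0.0600] o=[1.1636, 0.0451, 0.2002] → [0.1409, 0.1211, 0.5283, 0.5119, -0.8569, 0.0600]
q̇ = J⁺·V = [0.3680, 0.8180, -0.8230, 0.5880]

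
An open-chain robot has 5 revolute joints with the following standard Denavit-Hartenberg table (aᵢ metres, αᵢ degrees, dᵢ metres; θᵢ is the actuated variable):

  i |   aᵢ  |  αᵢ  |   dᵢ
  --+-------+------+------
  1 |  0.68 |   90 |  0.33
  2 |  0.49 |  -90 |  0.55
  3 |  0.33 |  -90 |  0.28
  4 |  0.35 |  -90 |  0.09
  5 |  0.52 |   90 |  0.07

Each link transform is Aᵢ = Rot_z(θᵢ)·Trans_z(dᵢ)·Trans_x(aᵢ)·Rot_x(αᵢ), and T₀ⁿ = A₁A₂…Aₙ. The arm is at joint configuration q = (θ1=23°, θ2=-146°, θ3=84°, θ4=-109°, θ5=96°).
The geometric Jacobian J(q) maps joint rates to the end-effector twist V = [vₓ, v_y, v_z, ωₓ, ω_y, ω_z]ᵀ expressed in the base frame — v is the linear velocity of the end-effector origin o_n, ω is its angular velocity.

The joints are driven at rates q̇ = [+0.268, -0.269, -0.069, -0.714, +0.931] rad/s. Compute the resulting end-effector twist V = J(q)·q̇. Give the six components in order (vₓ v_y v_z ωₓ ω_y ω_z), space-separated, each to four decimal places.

-0.3830 -0.1905 0.5404 -0.9096 0.7761 -0.3746

o_n = [0.3194, -0.1864, -0.6819]
J₁: ẑ×o_n = [0.1864, 0.3194, -0.0000], ω = ẑ
J2: z=[0.3907, -0.9205, 0.0000] o=[0.6259, 0.2657, 0.3300] → [0.9314, 0.3954, -0.4588, 0.3907, -0.9205, 0.0000]
J3: z=[0.5147, 0.2185, -0.8290] o=[0.4669, -0.3993, 0.0560] → [0.0153, 0.5021, 0.1418, 0.5147, 0.2185, -0.8290]
J4: z=[0.7181, 0.4184, 0.5561] o=[0.4565, -0.0472, -0.1954] → [-0.1261, 0.2731, -0.0426, 0.7181, 0.4184, 0.5561]
J5: z=[-0.2753, 0.9047, -0.3252] o=[0.7448, -0.0377, -0.4131] → [-0.2915, 0.0643, 0.4258, -0.2753, 0.9047, -0.3252]
V = J·q̇ = [-0.3830, -0.1905, 0.5404, -0.9096, 0.7761, -0.3746]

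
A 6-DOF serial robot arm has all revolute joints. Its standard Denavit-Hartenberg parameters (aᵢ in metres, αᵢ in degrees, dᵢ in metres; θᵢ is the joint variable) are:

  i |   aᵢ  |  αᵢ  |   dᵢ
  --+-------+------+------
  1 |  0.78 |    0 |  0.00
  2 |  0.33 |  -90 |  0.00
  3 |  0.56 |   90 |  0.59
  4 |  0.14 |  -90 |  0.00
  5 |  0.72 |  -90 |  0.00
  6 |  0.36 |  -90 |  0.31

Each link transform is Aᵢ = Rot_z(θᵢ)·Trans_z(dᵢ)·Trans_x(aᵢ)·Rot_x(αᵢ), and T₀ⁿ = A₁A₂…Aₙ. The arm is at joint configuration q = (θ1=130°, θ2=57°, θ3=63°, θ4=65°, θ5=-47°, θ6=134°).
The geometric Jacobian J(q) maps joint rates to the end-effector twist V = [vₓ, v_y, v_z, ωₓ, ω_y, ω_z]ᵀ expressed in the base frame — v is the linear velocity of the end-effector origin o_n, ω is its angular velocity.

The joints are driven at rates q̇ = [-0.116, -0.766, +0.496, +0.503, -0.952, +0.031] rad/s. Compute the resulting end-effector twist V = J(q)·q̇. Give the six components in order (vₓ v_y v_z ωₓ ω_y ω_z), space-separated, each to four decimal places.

-0.8442 0.6323 0.2169 -0.8053 -0.2140 -1.4405

o_n = [-1.3004, -0.6123, -0.9068]
J₁: ẑ×o_n = [0.6123, -1.3004, 0.0000], ω = ẑ
J2: z=[0.0000, 0.0000, 1.0000] o=[-0.5014, 0.5975, 0.0000] → [1.2098, -0.7990, 0.0000, 0.0000, 0.0000, 1.0000]
J3: z=[0.1219, -0.9925, 0.0000] o=[-0.8289, 0.5573, 0.0000] → [0.9000, 0.1105, -0.6105, 0.1219, -0.9925, 0.0000]
J4: z=[-0.8844, -0.1086, 0.4540] o=[-1.0094, -0.0593, -0.4990] → [0.2953, -0.4928, 0.4574, -0.8844, -0.1086, 0.4540]
J5: z=[0.4599, -0.3693, 0.8075] o=[-1.0205, -0.1885, -0.5517] → [0.4734, -0.0626, -0.2982, 0.4599, -0.3693, 0.8075]
J6: z=[0.5446, -0.6009, -0.5850] o=[-1.5255, -0.6989, -0.4975] → [0.2966, 0.0912, 0.1825, 0.5446, -0.6009, -0.5850]
V = J·q̇ = [-0.8442, 0.6323, 0.2169, -0.8053, -0.2140, -1.4405]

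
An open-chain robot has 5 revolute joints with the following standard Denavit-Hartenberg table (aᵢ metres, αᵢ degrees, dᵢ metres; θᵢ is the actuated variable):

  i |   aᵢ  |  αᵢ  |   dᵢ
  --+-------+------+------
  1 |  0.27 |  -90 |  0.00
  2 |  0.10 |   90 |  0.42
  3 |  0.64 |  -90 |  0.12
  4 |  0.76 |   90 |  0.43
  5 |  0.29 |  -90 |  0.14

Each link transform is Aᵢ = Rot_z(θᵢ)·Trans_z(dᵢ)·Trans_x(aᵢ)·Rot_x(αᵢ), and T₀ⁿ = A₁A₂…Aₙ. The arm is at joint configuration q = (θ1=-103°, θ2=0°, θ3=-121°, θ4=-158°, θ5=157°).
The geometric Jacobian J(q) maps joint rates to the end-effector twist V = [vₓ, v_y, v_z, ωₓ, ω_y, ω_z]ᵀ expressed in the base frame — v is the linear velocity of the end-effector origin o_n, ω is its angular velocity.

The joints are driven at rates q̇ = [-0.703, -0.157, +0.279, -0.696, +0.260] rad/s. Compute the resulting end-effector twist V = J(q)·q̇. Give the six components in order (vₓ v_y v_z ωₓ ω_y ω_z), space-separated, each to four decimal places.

-0.3849 0.0397 -0.2874 0.4006 0.4683 -0.6651

o_n = [-0.1452, -0.7552, 0.1749]
J₁: ẑ×o_n = [0.7552, -0.1452, 0.0000], ω = ẑ
J2: z=[0.9744, -0.2250, 0.0000] o=[-0.0607, -0.2631, 0.0000] → [-0.0393, -0.1704, -0.4985, 0.9744, -0.2250, 0.0000]
J3: z=[0.0000, 0.0000, 1.0000] o=[0.3260, -0.4550, 0.0000] → [0.3002, -0.4712, -0.0000, 0.0000, 0.0000, 1.0000]
J4: z=[-0.6947, -0.7193, 0.0000] o=[-0.1344, -0.0104, 0.1200] → [-0.0395, 0.0381, 0.5096, -0.6947, -0.7193, 0.0000]
J5: z=[0.2695, -0.2602, -0.9272] o=[0.0738, -0.8092, 0.4047] → [0.1099, 0.2650, -0.0424, 0.2695, -0.2602, -0.9272]
V = J·q̇ = [-0.3849, 0.0397, -0.2874, 0.4006, 0.4683, -0.6651]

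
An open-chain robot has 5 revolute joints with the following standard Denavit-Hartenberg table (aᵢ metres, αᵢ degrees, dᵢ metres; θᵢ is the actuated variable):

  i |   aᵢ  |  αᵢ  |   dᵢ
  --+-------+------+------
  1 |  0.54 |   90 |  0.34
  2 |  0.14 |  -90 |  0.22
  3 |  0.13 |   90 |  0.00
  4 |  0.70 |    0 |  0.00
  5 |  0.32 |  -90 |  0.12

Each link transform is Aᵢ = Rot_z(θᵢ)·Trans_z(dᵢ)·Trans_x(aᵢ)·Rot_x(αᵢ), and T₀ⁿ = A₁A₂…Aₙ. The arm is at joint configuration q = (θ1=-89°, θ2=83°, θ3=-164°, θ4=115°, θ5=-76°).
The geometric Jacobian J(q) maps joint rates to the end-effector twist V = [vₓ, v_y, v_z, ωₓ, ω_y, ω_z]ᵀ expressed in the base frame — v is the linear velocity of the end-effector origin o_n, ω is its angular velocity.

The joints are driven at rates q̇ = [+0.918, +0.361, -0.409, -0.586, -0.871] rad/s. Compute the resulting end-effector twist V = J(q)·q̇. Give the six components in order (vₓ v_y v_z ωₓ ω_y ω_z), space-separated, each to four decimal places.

o_n = [-0.1325, 0.2840, 0.4689]
J₁: ẑ×o_n = [-0.2840, -0.1325, 0.0000], ω = ẑ
J2: z=[-0.9998, -0.0175, 0.0000] o=[0.0094, -0.5399, 0.3400] → [-0.0023, 0.1289, -0.8262, -0.9998, -0.0175, 0.0000]
J3: z=[-0.0173, 0.9924, 0.1219] o=[-0.2102, -0.5608, 0.4790] → [-0.1129, 0.0093, -0.0918, -0.0173, 0.9924, 0.1219]
J4: z=[0.9605, 0.0504, -0.2736] o=[-0.2463, -0.5462, 0.3549] → [0.2329, -0.1407, 0.7917, 0.9605, 0.0504, -0.2736]
J5: z=[0.9605, 0.0504, -0.2736] o=[-0.1752, 0.0501, 0.7145] → [0.0516, 0.2242, 0.2224, 0.9605, 0.0504, -0.2736]
V = J·q̇ = [-0.3967, -0.1917, -0.9184, -1.7534, -0.4856, 1.2668]

-0.3967 -0.1917 -0.9184 -1.7534 -0.4856 1.2668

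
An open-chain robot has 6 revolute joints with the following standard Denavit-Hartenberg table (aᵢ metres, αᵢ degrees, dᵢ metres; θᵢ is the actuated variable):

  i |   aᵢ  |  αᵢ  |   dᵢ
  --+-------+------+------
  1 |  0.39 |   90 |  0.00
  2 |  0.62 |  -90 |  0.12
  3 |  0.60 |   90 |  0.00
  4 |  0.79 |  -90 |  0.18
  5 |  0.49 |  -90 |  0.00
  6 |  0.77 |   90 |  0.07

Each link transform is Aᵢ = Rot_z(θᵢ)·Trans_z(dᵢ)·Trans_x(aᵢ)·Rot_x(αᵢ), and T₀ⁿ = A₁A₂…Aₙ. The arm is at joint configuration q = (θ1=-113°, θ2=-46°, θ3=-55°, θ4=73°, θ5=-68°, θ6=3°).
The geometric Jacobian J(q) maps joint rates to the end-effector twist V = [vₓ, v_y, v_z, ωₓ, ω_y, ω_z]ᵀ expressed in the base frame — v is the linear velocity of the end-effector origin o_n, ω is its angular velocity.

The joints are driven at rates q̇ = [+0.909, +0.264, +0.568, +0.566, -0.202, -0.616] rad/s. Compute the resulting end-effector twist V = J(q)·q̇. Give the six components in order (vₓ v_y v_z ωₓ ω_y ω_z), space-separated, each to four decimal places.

o_n = [-2.1218, -0.6006, 0.7820]
J₁: ẑ×o_n = [0.6006, -2.1218, 0.0000], ω = ẑ
J2: z=[-0.9205, 0.3907, 0.0000] o=[-0.1524, -0.3590, 0.0000] → [0.3055, 0.7198, 0.9920, -0.9205, 0.3907, 0.0000]
J3: z=[-0.2811, -0.6622, 0.6947] o=[-0.4311, -0.7086, -0.4460] → [-0.8881, -0.8293, -1.1498, -0.2811, -0.6622, 0.6947]
J4: z=[-0.3056, 0.7479, 0.5892] o=[-0.9770, -0.7366, -0.6935] → [1.0235, -0.2236, 0.8147, -0.3056, 0.7479, 0.5892]
J5: z=[0.7878, -0.1489, 0.5977] o=[-1.4544, -1.1130, -0.1580] → [-0.4462, -1.1394, 0.3042, 0.7878, -0.1489, 0.5977]
J6: z=[-0.3813, -0.8799, 0.2833] o=[-1.6915, -0.8919, 0.2095] → [-0.5863, 0.0963, -0.4898, -0.3813, -0.8799, 0.2833]
V = J·q̇ = [1.1528, -2.1656, 0.3102, -0.4999, 0.7225, 1.3418]

1.1528 -2.1656 0.3102 -0.4999 0.7225 1.3418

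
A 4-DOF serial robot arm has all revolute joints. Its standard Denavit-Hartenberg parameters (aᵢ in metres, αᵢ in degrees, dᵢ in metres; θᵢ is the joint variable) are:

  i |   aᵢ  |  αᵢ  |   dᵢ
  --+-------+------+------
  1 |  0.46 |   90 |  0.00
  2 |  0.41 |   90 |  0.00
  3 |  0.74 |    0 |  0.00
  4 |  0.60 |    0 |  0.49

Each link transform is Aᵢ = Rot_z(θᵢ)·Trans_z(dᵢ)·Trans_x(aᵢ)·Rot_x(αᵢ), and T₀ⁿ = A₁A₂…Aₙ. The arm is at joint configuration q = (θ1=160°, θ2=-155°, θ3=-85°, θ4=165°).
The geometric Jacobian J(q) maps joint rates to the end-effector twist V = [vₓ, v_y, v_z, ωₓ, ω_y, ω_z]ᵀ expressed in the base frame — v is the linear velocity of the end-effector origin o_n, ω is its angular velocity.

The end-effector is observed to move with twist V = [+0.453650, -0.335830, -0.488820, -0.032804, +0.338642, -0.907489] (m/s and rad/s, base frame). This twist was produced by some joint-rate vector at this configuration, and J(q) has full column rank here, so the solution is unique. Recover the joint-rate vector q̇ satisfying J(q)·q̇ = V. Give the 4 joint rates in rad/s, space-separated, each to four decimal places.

-0.5930 0.3070 0.5700 -0.9170

o_n = [0.2051, -0.2304, 0.1995]
J₁: ẑ×o_n = [0.2304, 0.2051, -0.0000], ω = ẑ
J2: z=[0.3420, 0.9397, 0.0000] o=[-0.4323, 0.1573, 0.0000] → [0.1875, -0.0682, -0.7315, 0.3420, 0.9397, 0.0000]
J3: z=[0.3971, -0.1445, 0.9063] o=[-0.0831, 0.0302, -0.1733] → [0.1823, 0.1132, -0.0618, 0.3971, -0.1445, 0.9063]
J4: z=[0.3971, -0.1445, 0.9063] o=[-0.2803, -0.6825, -0.2005] → [-0.4676, 0.2811, 0.2497, 0.3971, -0.1445, 0.9063]
q̇ = J⁺·V = [-0.5930, 0.3070, 0.5700, -0.9170]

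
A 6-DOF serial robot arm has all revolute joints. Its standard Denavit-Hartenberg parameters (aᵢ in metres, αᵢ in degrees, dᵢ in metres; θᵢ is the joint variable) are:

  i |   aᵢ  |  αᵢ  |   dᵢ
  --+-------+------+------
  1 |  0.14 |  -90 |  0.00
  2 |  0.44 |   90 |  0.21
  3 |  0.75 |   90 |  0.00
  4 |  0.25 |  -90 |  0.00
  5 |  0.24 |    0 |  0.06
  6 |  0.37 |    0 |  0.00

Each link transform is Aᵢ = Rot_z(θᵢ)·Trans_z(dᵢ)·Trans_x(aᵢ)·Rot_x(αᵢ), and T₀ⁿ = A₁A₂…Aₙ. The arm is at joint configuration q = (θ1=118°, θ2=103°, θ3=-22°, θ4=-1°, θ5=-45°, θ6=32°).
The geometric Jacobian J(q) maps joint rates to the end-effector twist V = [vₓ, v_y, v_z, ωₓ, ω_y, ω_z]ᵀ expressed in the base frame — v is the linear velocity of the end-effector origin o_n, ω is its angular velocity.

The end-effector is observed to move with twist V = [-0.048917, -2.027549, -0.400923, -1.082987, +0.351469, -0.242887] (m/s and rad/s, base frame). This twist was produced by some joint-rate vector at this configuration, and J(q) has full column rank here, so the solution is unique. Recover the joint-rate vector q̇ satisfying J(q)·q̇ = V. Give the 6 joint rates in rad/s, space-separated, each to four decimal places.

-0.1220 0.9650 0.6220 0.1860 0.8570 -0.6540

o_n = [0.6275, 0.0938, -1.7301]
J₁: ẑ×o_n = [-0.0938, 0.6275, 0.0000], ω = ẑ
J2: z=[-0.8829, -0.4695, 0.0000] o=[-0.0657, 0.1236, 0.0000] → [0.8122, -1.5276, 0.3518, -0.8829, -0.4695, 0.0000]
J3: z=[-0.4574, 0.8603, -0.2250] o=[-0.2047, -0.0624, -0.4287] → [-1.0845, -0.7825, -0.7874, -0.4574, 0.8603, -0.2250]
J4: z=[0.7791, 0.5097, 0.3650] o=[0.1168, -0.0686, -1.1063] → [-0.3772, 0.6724, -0.1338, 0.7791, 0.5097, 0.3650]
J5: z=[-0.4499, 0.8600, -0.2407] o=[0.2260, -0.0744, -1.3311] → [-0.3027, -0.2761, -0.4210, -0.4499, 0.8600, -0.2407]
J6: z=[-0.4499, 0.8600, -0.2407] o=[0.4053, 0.0597, -1.4363] → [-0.2445, -0.1857, -0.2064, -0.4499, 0.8600, -0.2407]
q̇ = J⁺·V = [-0.1220, 0.9650, 0.6220, 0.1860, 0.8570, -0.6540]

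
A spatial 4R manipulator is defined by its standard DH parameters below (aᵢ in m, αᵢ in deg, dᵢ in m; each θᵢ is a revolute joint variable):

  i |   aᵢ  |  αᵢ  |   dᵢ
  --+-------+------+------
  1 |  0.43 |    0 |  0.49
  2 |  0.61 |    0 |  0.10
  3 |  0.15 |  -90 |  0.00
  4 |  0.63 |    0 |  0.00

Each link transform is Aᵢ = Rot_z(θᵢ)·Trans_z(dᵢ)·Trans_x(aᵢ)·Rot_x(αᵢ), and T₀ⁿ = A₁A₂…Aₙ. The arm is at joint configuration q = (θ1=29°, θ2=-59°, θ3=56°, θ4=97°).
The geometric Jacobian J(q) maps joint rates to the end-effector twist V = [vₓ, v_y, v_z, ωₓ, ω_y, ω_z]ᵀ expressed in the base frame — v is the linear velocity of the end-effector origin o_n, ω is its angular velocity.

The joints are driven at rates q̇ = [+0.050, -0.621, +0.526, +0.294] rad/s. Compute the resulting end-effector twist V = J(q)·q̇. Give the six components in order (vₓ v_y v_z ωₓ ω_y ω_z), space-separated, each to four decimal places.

o_n = [0.9702, -0.0644, -0.0353]
J₁: ẑ×o_n = [0.0644, 0.9702, -0.0000], ω = ẑ
J2: z=[0.0000, 0.0000, 1.0000] o=[0.3761, 0.2085, 0.4900] → [0.2729, 0.5941, -0.0000, 0.0000, 0.0000, 1.0000]
J3: z=[0.0000, 0.0000, 1.0000] o=[0.9044, -0.0965, 0.5900] → [-0.0321, 0.0658, 0.0000, 0.0000, 0.0000, 1.0000]
J4: z=[-0.4384, 0.8988, 0.0000] o=[1.0392, -0.0308, 0.5900] → [-0.5620, -0.2741, 0.0768, -0.4384, 0.8988, 0.0000]
V = J·q̇ = [-0.3484, -0.3664, 0.0226, -0.1289, 0.2642, -0.0450]

-0.3484 -0.3664 0.0226 -0.1289 0.2642 -0.0450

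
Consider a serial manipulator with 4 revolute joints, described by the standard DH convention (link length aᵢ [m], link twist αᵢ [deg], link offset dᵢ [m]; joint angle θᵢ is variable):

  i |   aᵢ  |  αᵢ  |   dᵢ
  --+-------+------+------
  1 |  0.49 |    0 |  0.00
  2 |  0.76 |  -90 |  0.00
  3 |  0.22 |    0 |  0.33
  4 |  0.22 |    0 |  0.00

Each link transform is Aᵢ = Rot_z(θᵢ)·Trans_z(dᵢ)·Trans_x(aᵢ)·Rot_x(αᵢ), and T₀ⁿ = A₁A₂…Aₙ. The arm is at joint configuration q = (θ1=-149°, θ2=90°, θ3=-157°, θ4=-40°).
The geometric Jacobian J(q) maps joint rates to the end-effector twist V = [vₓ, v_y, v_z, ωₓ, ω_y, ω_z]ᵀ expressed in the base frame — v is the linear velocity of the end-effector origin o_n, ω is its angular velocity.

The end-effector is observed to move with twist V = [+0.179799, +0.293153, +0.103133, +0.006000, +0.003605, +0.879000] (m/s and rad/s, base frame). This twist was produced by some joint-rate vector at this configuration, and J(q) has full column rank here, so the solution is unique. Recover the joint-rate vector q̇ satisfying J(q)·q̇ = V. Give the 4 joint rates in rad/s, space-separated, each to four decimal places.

o_n = [0.0416, -0.3799, 0.0216]
J₁: ẑ×o_n = [0.3799, 0.0416, -0.0000], ω = ẑ
J2: z=[0.0000, 0.0000, 1.0000] o=[-0.4200, -0.2524, 0.0000] → [0.1276, 0.4616, -0.0000, 0.0000, 0.0000, 1.0000]
J3: z=[0.8572, 0.5150, 0.0000] o=[-0.0286, -0.9038, 0.0000] → [0.0111, -0.0185, 0.4129, 0.8572, 0.5150, 0.0000]
J4: z=[0.8572, 0.5150, 0.0000] o=[0.1500, -0.5603, 0.0860] → [-0.0331, 0.0551, 0.2104, 0.8572, 0.5150, 0.0000]
q̇ = J⁺·V = [0.1810, 0.6980, 0.5020, -0.4950]

0.1810 0.6980 0.5020 -0.4950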